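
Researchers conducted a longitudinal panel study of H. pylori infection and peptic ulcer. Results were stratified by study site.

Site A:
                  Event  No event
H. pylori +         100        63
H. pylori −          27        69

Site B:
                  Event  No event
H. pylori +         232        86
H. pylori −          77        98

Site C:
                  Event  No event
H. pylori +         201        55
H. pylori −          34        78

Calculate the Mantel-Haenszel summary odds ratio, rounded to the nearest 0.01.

4.60

OR_MH = Σ(aᵢdᵢ/nᵢ) / Σ(bᵢcᵢ/nᵢ), where nᵢ is the stratum total.
Stratum 1 (Site A): n = 259; a·d/n = 100·69/259 = 26.6409; b·c/n = 63·27/259 = 6.5676
Stratum 2 (Site B): n = 493; a·d/n = 232·98/493 = 46.1176; b·c/n = 86·77/493 = 13.4320
Stratum 3 (Site C): n = 368; a·d/n = 201·78/368 = 42.6033; b·c/n = 55·34/368 = 5.0815
OR_MH = (26.6409 + 46.1176 + 42.6033) / (6.5676 + 13.4320 + 5.0815) = 115.3618 / 25.0811 = 4.59955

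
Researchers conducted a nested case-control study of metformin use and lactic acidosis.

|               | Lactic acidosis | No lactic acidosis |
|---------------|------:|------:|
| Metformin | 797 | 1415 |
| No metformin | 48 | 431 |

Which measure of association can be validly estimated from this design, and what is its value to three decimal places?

5.058

Cells: a = 797, b = 1415, c = 48, d = 431.
This is a nested case-control study: participants were sampled on outcome status, so risks in the source population cannot be estimated directly — relative risk is not valid here. The odds ratio is the appropriate measure.
OR = (a·d)/(b·c) = (797 × 431) / (1415 × 48) = 343507 / 67920 = 5.05752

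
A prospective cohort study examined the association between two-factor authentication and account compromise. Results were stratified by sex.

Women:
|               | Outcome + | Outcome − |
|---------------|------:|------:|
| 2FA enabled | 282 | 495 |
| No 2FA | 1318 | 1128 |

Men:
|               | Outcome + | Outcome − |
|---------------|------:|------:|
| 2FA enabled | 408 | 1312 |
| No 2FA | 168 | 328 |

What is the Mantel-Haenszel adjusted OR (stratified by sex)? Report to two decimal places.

OR_MH = Σ(aᵢdᵢ/nᵢ) / Σ(bᵢcᵢ/nᵢ), where nᵢ is the stratum total.
Stratum 1 (Women): n = 3223; a·d/n = 282·1128/3223 = 98.6956; b·c/n = 495·1318/3223 = 202.4232
Stratum 2 (Men): n = 2216; a·d/n = 408·328/2216 = 60.3899; b·c/n = 1312·168/2216 = 99.4657
OR_MH = (98.6956 + 60.3899) / (202.4232 + 99.4657) = 159.0855 / 301.8889 = 0.52697

0.53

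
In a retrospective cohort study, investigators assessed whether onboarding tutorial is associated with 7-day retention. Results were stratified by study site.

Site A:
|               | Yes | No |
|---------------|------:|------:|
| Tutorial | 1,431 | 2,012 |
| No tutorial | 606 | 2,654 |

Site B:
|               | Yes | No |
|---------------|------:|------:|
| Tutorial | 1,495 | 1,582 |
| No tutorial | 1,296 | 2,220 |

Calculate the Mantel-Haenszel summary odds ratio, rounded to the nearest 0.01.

2.17

OR_MH = Σ(aᵢdᵢ/nᵢ) / Σ(bᵢcᵢ/nᵢ), where nᵢ is the stratum total.
Stratum 1 (Site A): n = 6703; a·d/n = 1431·2654/6703 = 566.5932; b·c/n = 2012·606/6703 = 181.8994
Stratum 2 (Site B): n = 6593; a·d/n = 1495·2220/6593 = 503.3975; b·c/n = 1582·1296/6593 = 310.9771
OR_MH = (566.5932 + 503.3975) / (181.8994 + 310.9771) = 1069.9907 / 492.8765 = 2.17091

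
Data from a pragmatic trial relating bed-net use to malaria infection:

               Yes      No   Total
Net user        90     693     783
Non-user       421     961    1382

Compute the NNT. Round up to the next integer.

6

Risk in treated group = 90/783 = 0.11494; risk in control = 421/1382 = 0.30463.
Absolute risk reduction = 0.30463 − 0.11494 = 0.18969
NNT = 1 / ARR = 1 / 0.18969 = 5.272 → round up → 6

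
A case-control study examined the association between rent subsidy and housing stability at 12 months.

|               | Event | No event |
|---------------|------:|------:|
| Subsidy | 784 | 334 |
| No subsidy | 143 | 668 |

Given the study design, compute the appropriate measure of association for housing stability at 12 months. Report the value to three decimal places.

10.965

Cells: a = 784, b = 334, c = 143, d = 668.
This is a case-control study: participants were sampled on outcome status, so risks in the source population cannot be estimated directly — relative risk is not valid here. The odds ratio is the appropriate measure.
OR = (a·d)/(b·c) = (784 × 668) / (334 × 143) = 523712 / 47762 = 10.96503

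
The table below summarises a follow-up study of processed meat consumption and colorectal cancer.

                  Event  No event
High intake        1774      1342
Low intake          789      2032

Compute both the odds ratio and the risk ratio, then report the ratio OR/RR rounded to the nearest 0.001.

Cells: a = 1774, b = 1342, c = 789, d = 2032.
OR = (1774·2032)/(1342·789) = 3604768/1058838 = 3.40446
Risk in exposed = 1774/3116 = 0.56932; risk in unexposed = 789/2821 = 0.27969; RR = 2.03555
OR/RR = 3.40446 / 2.03555 = 1.67250
The outcome is not rare, so the OR lies further from 1 than the RR.

1.672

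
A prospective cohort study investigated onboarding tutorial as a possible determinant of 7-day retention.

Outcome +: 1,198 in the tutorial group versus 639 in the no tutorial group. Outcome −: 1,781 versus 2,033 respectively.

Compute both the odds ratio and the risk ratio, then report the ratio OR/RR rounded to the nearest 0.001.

1.273

From the description: a = 1198, b = 1781, c = 639, d = 2033.
OR = (1198·2033)/(1781·639) = 2435534/1138059 = 2.14008
Risk in exposed = 1198/2979 = 0.40215; risk in unexposed = 639/2672 = 0.23915; RR = 1.68160
OR/RR = 2.14008 / 1.68160 = 1.27265
The outcome is not rare, so the OR lies further from 1 than the RR.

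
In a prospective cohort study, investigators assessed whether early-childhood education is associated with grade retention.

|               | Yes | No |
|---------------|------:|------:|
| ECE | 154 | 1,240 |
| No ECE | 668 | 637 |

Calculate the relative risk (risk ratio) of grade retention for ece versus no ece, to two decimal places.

0.22

Cells: a = 154, b = 1240, c = 668, d = 637.
Risk in exposed = 154/1394 = 0.11047; risk in unexposed = 668/1305 = 0.51188.
RR = 0.11047 / 0.51188 = 0.21582
The risk is 78% lower among the exposed than among the unexposed.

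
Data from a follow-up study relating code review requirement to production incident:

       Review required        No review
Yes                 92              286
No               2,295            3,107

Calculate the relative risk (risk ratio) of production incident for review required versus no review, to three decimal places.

0.457

Reading the table with exposure as columns: a = 92 (Review required, case), b = 2295 (Review required, non-case), c = 286 (No review, case), d = 3107.
Risk in exposed = 92/2387 = 0.03854; risk in unexposed = 286/3393 = 0.08429.
RR = 0.03854 / 0.08429 = 0.45725
The risk is 54% lower among the exposed than among the unexposed.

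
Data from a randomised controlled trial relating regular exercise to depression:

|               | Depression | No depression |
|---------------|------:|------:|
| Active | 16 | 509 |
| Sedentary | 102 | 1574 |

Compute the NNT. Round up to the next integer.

33

Risk in treated group = 16/525 = 0.03048; risk in control = 102/1676 = 0.06086.
Absolute risk reduction = 0.06086 − 0.03048 = 0.03038
NNT = 1 / ARR = 1 / 0.03038 = 32.913 → round up → 33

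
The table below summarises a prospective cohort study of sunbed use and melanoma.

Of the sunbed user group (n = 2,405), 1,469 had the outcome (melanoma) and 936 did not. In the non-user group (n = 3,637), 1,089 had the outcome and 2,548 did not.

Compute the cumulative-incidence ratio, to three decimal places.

From the description: a = 1469, b = 936, c = 1089, d = 2548.
Risk in exposed = 1469/2405 = 0.61081; risk in unexposed = 1089/3637 = 0.29942.
RR = 0.61081 / 0.29942 = 2.03996
The risk among the exposed is 2.04 times that among the unexposed.

2.040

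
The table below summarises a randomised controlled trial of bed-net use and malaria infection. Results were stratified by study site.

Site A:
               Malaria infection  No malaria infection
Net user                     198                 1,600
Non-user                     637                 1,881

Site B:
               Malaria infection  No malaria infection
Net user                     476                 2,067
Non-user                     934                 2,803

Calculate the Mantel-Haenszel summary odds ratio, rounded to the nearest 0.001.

OR_MH = Σ(aᵢdᵢ/nᵢ) / Σ(bᵢcᵢ/nᵢ), where nᵢ is the stratum total.
Stratum 1 (Site A): n = 4316; a·d/n = 198·1881/4316 = 86.2924; b·c/n = 1600·637/4316 = 236.1446
Stratum 2 (Site B): n = 6280; a·d/n = 476·2803/6280 = 212.4567; b·c/n = 2067·934/6280 = 307.4169
OR_MH = (86.2924 + 212.4567) / (236.1446 + 307.4169) = 298.7491 / 543.5615 = 0.54961

0.550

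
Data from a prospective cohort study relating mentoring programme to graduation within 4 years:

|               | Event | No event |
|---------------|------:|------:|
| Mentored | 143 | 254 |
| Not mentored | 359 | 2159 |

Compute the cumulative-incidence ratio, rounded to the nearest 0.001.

Cells: a = 143, b = 254, c = 359, d = 2159.
Risk in exposed = 143/397 = 0.36020; risk in unexposed = 359/2518 = 0.14257.
RR = 0.36020 / 0.14257 = 2.52643
The risk among the exposed is 2.53 times that among the unexposed.

2.526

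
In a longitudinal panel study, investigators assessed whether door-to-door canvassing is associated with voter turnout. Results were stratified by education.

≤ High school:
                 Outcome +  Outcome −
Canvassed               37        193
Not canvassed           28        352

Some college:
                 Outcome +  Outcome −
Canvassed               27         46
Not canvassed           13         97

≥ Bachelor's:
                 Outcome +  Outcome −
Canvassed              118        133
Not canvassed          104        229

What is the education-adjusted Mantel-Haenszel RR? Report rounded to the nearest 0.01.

1.76

RR_MH = Σ(aᵢ·n₀ᵢ/nᵢ) / Σ(cᵢ·n₁ᵢ/nᵢ), with n₁ᵢ = aᵢ+bᵢ (exposed), n₀ᵢ = cᵢ+dᵢ (unexposed), nᵢ = n₁ᵢ+n₀ᵢ.
Stratum 1 (≤ High school): n₁ = 230, n₀ = 380, n = 610; a·n₀/n = 37·380/610 = 23.0492; c·n₁/n = 28·230/610 = 10.5574
Stratum 2 (Some college): n₁ = 73, n₀ = 110, n = 183; a·n₀/n = 27·110/183 = 16.2295; c·n₁/n = 13·73/183 = 5.1858
Stratum 3 (≥ Bachelor's): n₁ = 251, n₀ = 333, n = 584; a·n₀/n = 118·333/584 = 67.2842; c·n₁/n = 104·251/584 = 44.6986
RR_MH = (23.0492 + 16.2295 + 67.2842) / (10.5574 + 5.1858 + 44.6986) = 106.5629 / 60.4418 = 1.76307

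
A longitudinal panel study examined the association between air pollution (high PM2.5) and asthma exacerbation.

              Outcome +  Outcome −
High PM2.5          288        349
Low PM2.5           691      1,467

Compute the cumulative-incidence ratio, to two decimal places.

1.41

Cells: a = 288, b = 349, c = 691, d = 1467.
Risk in exposed = 288/637 = 0.45212; risk in unexposed = 691/2158 = 0.32020.
RR = 0.45212 / 0.32020 = 1.41197
The risk among the exposed is 1.41 times that among the unexposed.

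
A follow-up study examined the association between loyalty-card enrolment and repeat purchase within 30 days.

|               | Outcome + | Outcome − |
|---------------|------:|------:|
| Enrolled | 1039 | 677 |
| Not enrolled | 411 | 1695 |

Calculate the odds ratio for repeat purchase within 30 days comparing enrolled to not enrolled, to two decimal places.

6.33

Cells: a = 1039, b = 677, c = 411, d = 1695.
OR = (a·d)/(b·c) = (1039 × 1695) / (677 × 411) = 1761105 / 278247 = 6.32929
The odds of repeat purchase within 30 days are about 6.33 times as high in the enrolled group.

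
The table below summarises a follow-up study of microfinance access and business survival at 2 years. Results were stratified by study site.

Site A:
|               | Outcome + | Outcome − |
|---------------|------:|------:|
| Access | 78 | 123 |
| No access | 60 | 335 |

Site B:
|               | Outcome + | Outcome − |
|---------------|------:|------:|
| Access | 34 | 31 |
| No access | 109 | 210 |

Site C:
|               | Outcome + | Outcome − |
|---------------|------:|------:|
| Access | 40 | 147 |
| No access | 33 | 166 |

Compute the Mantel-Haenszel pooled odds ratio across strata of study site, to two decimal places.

2.36

OR_MH = Σ(aᵢdᵢ/nᵢ) / Σ(bᵢcᵢ/nᵢ), where nᵢ is the stratum total.
Stratum 1 (Site A): n = 596; a·d/n = 78·335/596 = 43.8423; b·c/n = 123·60/596 = 12.3826
Stratum 2 (Site B): n = 384; a·d/n = 34·210/384 = 18.5938; b·c/n = 31·109/384 = 8.7995
Stratum 3 (Site C): n = 386; a·d/n = 40·166/386 = 17.2021; b·c/n = 147·33/386 = 12.5674
OR_MH = (43.8423 + 18.5938 + 17.2021) / (12.3826 + 8.7995 + 12.5674) = 79.6381 / 33.7494 = 2.35969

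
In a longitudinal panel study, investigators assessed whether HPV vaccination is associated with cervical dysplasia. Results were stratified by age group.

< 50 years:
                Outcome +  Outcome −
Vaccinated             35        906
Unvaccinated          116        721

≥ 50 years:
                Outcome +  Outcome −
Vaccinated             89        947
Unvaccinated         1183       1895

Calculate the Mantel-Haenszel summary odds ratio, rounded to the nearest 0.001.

0.167

OR_MH = Σ(aᵢdᵢ/nᵢ) / Σ(bᵢcᵢ/nᵢ), where nᵢ is the stratum total.
Stratum 1 (< 50 years): n = 1778; a·d/n = 35·721/1778 = 14.1929; b·c/n = 906·116/1778 = 59.1091
Stratum 2 (≥ 50 years): n = 4114; a·d/n = 89·1895/4114 = 40.9954; b·c/n = 947·1183/4114 = 272.3143
OR_MH = (14.1929 + 40.9954) / (59.1091 + 272.3143) = 55.1883 / 331.4234 = 0.16652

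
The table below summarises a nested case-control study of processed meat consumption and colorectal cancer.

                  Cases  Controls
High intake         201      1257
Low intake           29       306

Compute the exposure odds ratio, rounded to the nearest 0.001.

Cells: a = 201, b = 1257, c = 29, d = 306.
OR = (a·d)/(b·c) = (201 × 306) / (1257 × 29) = 61506 / 36453 = 1.68727
The odds of colorectal cancer are about 1.69 times as high in the high intake group.

1.687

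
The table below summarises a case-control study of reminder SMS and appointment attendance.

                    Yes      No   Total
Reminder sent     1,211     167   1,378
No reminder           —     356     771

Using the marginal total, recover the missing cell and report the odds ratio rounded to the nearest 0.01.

6.22

The missing cell is in the unexposed row: 771 − 356 = 415.
So a = 1211, b = 167, c = 415, d = 356.
OR = (a·d)/(b·c) = (1211 × 356) / (167 × 415) = 431116 / 69305 = 6.22056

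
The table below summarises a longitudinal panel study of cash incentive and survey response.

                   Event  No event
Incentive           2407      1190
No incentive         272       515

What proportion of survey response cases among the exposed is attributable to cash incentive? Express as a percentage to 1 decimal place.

48.4

Cells: a = 2407, b = 1190, c = 272, d = 515.
Risk in exposed = 2407/3597 = 0.66917; risk in unexposed = 272/787 = 0.34562.
RR = 0.66917/0.34562 = 1.93616
AR% = (RR − 1)/RR × 100 = (1.93616 − 1)/1.93616 × 100 = 48.3514%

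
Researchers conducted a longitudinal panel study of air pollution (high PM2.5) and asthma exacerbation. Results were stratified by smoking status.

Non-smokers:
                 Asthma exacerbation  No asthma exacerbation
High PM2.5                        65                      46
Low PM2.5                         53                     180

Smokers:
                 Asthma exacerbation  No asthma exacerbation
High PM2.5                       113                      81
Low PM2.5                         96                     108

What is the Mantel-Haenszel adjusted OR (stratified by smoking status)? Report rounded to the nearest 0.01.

OR_MH = Σ(aᵢdᵢ/nᵢ) / Σ(bᵢcᵢ/nᵢ), where nᵢ is the stratum total.
Stratum 1 (Non-smokers): n = 344; a·d/n = 65·180/344 = 34.0116; b·c/n = 46·53/344 = 7.0872
Stratum 2 (Smokers): n = 398; a·d/n = 113·108/398 = 30.6633; b·c/n = 81·96/398 = 19.5377
OR_MH = (34.0116 + 30.6633) / (7.0872 + 19.5377) = 64.6749 / 26.6249 = 2.42912

2.43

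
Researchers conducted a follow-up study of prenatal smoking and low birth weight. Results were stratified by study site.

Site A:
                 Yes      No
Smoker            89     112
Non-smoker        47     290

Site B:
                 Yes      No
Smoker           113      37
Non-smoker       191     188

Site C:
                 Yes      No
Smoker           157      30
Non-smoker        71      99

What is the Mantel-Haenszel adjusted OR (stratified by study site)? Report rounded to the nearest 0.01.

OR_MH = Σ(aᵢdᵢ/nᵢ) / Σ(bᵢcᵢ/nᵢ), where nᵢ is the stratum total.
Stratum 1 (Site A): n = 538; a·d/n = 89·290/538 = 47.9740; b·c/n = 112·47/538 = 9.7844
Stratum 2 (Site B): n = 529; a·d/n = 113·188/529 = 40.1588; b·c/n = 37·191/529 = 13.3592
Stratum 3 (Site C): n = 357; a·d/n = 157·99/357 = 43.5378; b·c/n = 30·71/357 = 5.9664
OR_MH = (47.9740 + 40.1588 + 43.5378) / (9.7844 + 13.3592 + 5.9664) = 131.6706 / 29.1099 = 4.52322

4.52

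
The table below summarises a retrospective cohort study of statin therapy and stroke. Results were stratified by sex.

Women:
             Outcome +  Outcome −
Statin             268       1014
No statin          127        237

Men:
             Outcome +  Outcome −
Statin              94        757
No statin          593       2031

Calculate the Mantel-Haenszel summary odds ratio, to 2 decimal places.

0.45

OR_MH = Σ(aᵢdᵢ/nᵢ) / Σ(bᵢcᵢ/nᵢ), where nᵢ is the stratum total.
Stratum 1 (Women): n = 1646; a·d/n = 268·237/1646 = 38.5881; b·c/n = 1014·127/1646 = 78.2369
Stratum 2 (Men): n = 3475; a·d/n = 94·2031/3475 = 54.9393; b·c/n = 757·593/3475 = 129.1801
OR_MH = (38.5881 + 54.9393) / (78.2369 + 129.1801) = 93.5274 / 207.4171 = 0.45091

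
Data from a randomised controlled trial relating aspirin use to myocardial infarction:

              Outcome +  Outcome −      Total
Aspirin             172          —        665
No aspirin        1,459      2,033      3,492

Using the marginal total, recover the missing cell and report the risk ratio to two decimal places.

The missing cell is in the exposed row: 665 − 172 = 493.
So a = 172, b = 493, c = 1459, d = 2033.
RR = [a/(a+b)] / [c/(c+d)] = (172/665) / (1459/3492) = 0.25865/0.41781 = 0.61905

0.62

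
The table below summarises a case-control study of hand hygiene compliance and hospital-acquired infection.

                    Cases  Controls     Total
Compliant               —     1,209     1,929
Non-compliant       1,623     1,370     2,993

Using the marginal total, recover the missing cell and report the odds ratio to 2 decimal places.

The missing cell is in the exposed row: 1929 − 1209 = 720.
So a = 720, b = 1209, c = 1623, d = 1370.
OR = (a·d)/(b·c) = (720 × 1370) / (1209 × 1623) = 986400 / 1962207 = 0.50270

0.50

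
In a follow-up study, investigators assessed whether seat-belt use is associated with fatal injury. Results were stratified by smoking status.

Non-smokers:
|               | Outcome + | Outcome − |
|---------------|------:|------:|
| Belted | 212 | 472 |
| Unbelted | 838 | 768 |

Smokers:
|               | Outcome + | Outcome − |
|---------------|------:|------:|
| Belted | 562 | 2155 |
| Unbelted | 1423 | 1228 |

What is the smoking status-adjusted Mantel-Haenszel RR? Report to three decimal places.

0.439

RR_MH = Σ(aᵢ·n₀ᵢ/nᵢ) / Σ(cᵢ·n₁ᵢ/nᵢ), with n₁ᵢ = aᵢ+bᵢ (exposed), n₀ᵢ = cᵢ+dᵢ (unexposed), nᵢ = n₁ᵢ+n₀ᵢ.
Stratum 1 (Non-smokers): n₁ = 684, n₀ = 1606, n = 2290; a·n₀/n = 212·1606/2290 = 148.6777; c·n₁/n = 838·684/2290 = 250.3022
Stratum 2 (Smokers): n₁ = 2717, n₀ = 2651, n = 5368; a·n₀/n = 562·2651/5368 = 277.5451; c·n₁/n = 1423·2717/5368 = 720.2480
RR_MH = (148.6777 + 277.5451) / (250.3022 + 720.2480) = 426.2228 / 970.5501 = 0.43916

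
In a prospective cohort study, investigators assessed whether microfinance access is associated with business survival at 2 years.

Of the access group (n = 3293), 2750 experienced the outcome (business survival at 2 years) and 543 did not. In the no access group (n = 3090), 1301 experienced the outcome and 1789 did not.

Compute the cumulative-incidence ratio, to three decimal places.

From the description: a = 2750, b = 543, c = 1301, d = 1789.
Risk in exposed = 2750/3293 = 0.83510; risk in unexposed = 1301/3090 = 0.42104.
RR = 0.83510 / 0.42104 = 1.98345
The risk among the exposed is 1.98 times that among the unexposed.

1.983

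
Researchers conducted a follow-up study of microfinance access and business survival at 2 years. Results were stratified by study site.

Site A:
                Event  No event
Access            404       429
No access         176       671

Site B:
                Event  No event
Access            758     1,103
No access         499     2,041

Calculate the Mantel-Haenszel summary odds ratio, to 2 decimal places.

OR_MH = Σ(aᵢdᵢ/nᵢ) / Σ(bᵢcᵢ/nᵢ), where nᵢ is the stratum total.
Stratum 1 (Site A): n = 1680; a·d/n = 404·671/1680 = 161.3595; b·c/n = 429·176/1680 = 44.9429
Stratum 2 (Site B): n = 4401; a·d/n = 758·2041/4401 = 351.5287; b·c/n = 1103·499/4401 = 125.0618
OR_MH = (161.3595 + 351.5287) / (44.9429 + 125.0618) = 512.8883 / 170.0047 = 3.01691

3.02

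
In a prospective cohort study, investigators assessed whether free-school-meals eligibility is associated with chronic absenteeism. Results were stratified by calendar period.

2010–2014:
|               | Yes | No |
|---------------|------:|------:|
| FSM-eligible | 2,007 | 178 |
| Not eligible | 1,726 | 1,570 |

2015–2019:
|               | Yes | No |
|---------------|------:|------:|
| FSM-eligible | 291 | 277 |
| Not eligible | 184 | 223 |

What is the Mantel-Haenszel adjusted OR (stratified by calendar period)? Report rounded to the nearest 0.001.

OR_MH = Σ(aᵢdᵢ/nᵢ) / Σ(bᵢcᵢ/nᵢ), where nᵢ is the stratum total.
Stratum 1 (2010–2014): n = 5481; a·d/n = 2007·1570/5481 = 574.8933; b·c/n = 178·1726/5481 = 56.0533
Stratum 2 (2015–2019): n = 975; a·d/n = 291·223/975 = 66.5569; b·c/n = 277·184/975 = 52.2749
OR_MH = (574.8933 + 66.5569) / (56.0533 + 52.2749) = 641.4502 / 108.3281 = 5.92136

5.921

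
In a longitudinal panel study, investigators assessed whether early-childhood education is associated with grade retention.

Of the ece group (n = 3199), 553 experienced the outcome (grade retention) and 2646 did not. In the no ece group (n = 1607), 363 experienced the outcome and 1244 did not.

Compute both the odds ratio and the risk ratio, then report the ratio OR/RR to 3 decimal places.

From the description: a = 553, b = 2646, c = 363, d = 1244.
OR = (553·1244)/(2646·363) = 687932/960498 = 0.71622
Risk in exposed = 553/3199 = 0.17287; risk in unexposed = 363/1607 = 0.22589; RR = 0.76528
OR/RR = 0.71622 / 0.76528 = 0.93590
The outcome is not rare, so the OR lies further from 1 than the RR.

0.936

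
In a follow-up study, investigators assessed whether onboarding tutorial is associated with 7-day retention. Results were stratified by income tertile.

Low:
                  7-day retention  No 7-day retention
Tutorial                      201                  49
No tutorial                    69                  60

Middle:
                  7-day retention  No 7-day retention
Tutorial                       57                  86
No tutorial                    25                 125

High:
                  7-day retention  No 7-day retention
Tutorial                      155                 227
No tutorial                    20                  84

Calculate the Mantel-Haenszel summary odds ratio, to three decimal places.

3.239

OR_MH = Σ(aᵢdᵢ/nᵢ) / Σ(bᵢcᵢ/nᵢ), where nᵢ is the stratum total.
Stratum 1 (Low): n = 379; a·d/n = 201·60/379 = 31.8206; b·c/n = 49·69/379 = 8.9208
Stratum 2 (Middle): n = 293; a·d/n = 57·125/293 = 24.3174; b·c/n = 86·25/293 = 7.3379
Stratum 3 (High): n = 486; a·d/n = 155·84/486 = 26.7901; b·c/n = 227·20/486 = 9.3416
OR_MH = (31.8206 + 24.3174 + 26.7901) / (8.9208 + 7.3379 + 9.3416) = 82.9281 / 25.6003 = 3.23934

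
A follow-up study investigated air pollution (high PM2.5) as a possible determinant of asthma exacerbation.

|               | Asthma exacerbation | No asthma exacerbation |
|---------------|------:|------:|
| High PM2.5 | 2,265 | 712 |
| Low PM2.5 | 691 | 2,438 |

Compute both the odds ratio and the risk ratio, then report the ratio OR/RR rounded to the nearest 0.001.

3.258

Cells: a = 2265, b = 712, c = 691, d = 2438.
OR = (2265·2438)/(712·691) = 5522070/491992 = 11.22390
Risk in exposed = 2265/2977 = 0.76083; risk in unexposed = 691/3129 = 0.22084; RR = 3.44522
OR/RR = 11.22390 / 3.44522 = 3.25782
The outcome is not rare, so the OR lies further from 1 than the RR.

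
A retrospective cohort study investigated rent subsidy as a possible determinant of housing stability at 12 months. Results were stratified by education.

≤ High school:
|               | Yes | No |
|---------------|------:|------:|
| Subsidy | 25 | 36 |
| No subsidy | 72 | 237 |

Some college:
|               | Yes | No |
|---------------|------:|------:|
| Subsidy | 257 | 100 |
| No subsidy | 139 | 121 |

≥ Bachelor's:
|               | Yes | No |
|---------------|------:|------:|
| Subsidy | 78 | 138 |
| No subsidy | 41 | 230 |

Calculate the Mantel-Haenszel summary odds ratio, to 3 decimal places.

2.509

OR_MH = Σ(aᵢdᵢ/nᵢ) / Σ(bᵢcᵢ/nᵢ), where nᵢ is the stratum total.
Stratum 1 (≤ High school): n = 370; a·d/n = 25·237/370 = 16.0135; b·c/n = 36·72/370 = 7.0054
Stratum 2 (Some college): n = 617; a·d/n = 257·121/617 = 50.4003; b·c/n = 100·139/617 = 22.5284
Stratum 3 (≥ Bachelor's): n = 487; a·d/n = 78·230/487 = 36.8378; b·c/n = 138·41/487 = 11.6181
OR_MH = (16.0135 + 50.4003 + 36.8378) / (7.0054 + 22.5284 + 11.6181) = 103.2516 / 41.1518 = 2.50904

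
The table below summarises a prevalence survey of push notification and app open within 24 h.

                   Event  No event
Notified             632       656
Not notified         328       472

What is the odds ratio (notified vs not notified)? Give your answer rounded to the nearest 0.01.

1.39

Cells: a = 632, b = 656, c = 328, d = 472.
OR = (a·d)/(b·c) = (632 × 472) / (656 × 328) = 298304 / 215168 = 1.38638
The odds of app open within 24 h are about 1.39 times as high in the notified group.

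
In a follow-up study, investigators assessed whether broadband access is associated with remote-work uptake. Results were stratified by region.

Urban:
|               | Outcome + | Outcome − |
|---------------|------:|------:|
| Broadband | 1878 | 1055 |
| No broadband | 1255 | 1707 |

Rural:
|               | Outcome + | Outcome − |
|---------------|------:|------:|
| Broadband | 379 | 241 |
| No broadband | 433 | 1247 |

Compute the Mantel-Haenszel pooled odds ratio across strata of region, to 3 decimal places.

2.775

OR_MH = Σ(aᵢdᵢ/nᵢ) / Σ(bᵢcᵢ/nᵢ), where nᵢ is the stratum total.
Stratum 1 (Urban): n = 5895; a·d/n = 1878·1707/5895 = 543.8076; b·c/n = 1055·1255/5895 = 224.6014
Stratum 2 (Rural): n = 2300; a·d/n = 379·1247/2300 = 205.4839; b·c/n = 241·433/2300 = 45.3709
OR_MH = (543.8076 + 205.4839) / (224.6014 + 45.3709) = 749.2915 / 269.9722 = 2.77544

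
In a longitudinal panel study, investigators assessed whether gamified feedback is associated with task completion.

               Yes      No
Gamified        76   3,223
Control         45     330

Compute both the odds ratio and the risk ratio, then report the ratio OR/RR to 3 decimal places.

Cells: a = 76, b = 3223, c = 45, d = 330.
OR = (76·330)/(3223·45) = 25080/145035 = 0.17292
Risk in exposed = 76/3299 = 0.02304; risk in unexposed = 45/375 = 0.12000; RR = 0.19198
OR/RR = 0.17292 / 0.19198 = 0.90075
The outcome is not rare, so the OR lies further from 1 than the RR.

0.901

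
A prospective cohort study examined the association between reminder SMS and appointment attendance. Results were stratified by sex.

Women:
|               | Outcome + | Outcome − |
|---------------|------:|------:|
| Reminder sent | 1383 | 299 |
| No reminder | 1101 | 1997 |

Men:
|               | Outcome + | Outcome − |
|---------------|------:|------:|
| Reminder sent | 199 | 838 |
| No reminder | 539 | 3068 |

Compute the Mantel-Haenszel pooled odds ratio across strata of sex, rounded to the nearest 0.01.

4.27

OR_MH = Σ(aᵢdᵢ/nᵢ) / Σ(bᵢcᵢ/nᵢ), where nᵢ is the stratum total.
Stratum 1 (Women): n = 4780; a·d/n = 1383·1997/4780 = 577.7931; b·c/n = 299·1101/4780 = 68.8701
Stratum 2 (Men): n = 4644; a·d/n = 199·3068/4644 = 131.4668; b·c/n = 838·539/4644 = 97.2614
OR_MH = (577.7931 + 131.4668) / (68.8701 + 97.2614) = 709.2599 / 166.1315 = 4.26927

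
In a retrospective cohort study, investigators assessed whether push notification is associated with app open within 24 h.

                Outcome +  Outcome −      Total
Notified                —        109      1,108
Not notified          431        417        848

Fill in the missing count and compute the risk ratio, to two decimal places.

1.77

The missing cell is in the exposed row: 1108 − 109 = 999.
So a = 999, b = 109, c = 431, d = 417.
RR = [a/(a+b)] / [c/(c+d)] = (999/1108) / (431/848) = 0.90162/0.50825 = 1.77396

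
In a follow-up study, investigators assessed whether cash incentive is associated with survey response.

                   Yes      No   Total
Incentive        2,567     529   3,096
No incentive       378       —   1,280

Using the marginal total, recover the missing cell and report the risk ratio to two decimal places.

2.81

The missing cell is in the unexposed row: 1280 − 378 = 902.
So a = 2567, b = 529, c = 378, d = 902.
RR = [a/(a+b)] / [c/(c+d)] = (2567/3096) / (378/1280) = 0.82913/0.29531 = 2.80765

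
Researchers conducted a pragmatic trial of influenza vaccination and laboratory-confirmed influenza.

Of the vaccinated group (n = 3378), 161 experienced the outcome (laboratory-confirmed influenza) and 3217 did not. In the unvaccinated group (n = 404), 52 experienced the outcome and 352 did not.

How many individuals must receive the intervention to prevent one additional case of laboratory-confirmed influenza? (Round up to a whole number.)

Risk in treated group = 161/3378 = 0.04766; risk in control = 52/404 = 0.12871.
Absolute risk reduction = 0.12871 − 0.04766 = 0.08105
NNT = 1 / ARR = 1 / 0.08105 = 12.338 → round up → 13

13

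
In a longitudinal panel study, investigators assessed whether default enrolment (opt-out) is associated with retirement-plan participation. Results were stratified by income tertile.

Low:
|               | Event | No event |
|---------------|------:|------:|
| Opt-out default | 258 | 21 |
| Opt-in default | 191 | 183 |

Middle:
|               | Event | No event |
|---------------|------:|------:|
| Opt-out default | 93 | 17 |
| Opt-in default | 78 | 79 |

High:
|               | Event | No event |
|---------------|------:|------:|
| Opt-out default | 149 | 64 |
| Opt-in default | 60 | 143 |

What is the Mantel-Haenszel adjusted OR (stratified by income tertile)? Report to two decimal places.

OR_MH = Σ(aᵢdᵢ/nᵢ) / Σ(bᵢcᵢ/nᵢ), where nᵢ is the stratum total.
Stratum 1 (Low): n = 653; a·d/n = 258·183/653 = 72.3032; b·c/n = 21·191/653 = 6.1424
Stratum 2 (Middle): n = 267; a·d/n = 93·79/267 = 27.5169; b·c/n = 17·78/267 = 4.9663
Stratum 3 (High): n = 416; a·d/n = 149·143/416 = 51.2188; b·c/n = 64·60/416 = 9.2308
OR_MH = (72.3032 + 27.5169 + 51.2188) / (6.1424 + 4.9663 + 9.2308) = 151.0388 / 20.3395 = 7.42589

7.43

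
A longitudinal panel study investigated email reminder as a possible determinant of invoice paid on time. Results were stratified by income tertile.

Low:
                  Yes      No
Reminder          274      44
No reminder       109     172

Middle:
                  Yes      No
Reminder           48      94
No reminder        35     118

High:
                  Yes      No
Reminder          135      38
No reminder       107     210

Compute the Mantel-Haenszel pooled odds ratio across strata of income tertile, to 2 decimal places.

5.67

OR_MH = Σ(aᵢdᵢ/nᵢ) / Σ(bᵢcᵢ/nᵢ), where nᵢ is the stratum total.
Stratum 1 (Low): n = 599; a·d/n = 274·172/599 = 78.6778; b·c/n = 44·109/599 = 8.0067
Stratum 2 (Middle): n = 295; a·d/n = 48·118/295 = 19.2000; b·c/n = 94·35/295 = 11.1525
Stratum 3 (High): n = 490; a·d/n = 135·210/490 = 57.8571; b·c/n = 38·107/490 = 8.2980
OR_MH = (78.6778 + 19.2000 + 57.8571) / (8.0067 + 11.1525 + 8.2980) = 155.7349 / 27.4572 = 5.67192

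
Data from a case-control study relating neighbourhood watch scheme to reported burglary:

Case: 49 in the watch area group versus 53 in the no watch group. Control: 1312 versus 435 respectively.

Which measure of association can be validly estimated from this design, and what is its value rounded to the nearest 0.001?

0.307

From the description: a = 49, b = 1312, c = 53, d = 435.
This is a case-control study: participants were sampled on outcome status, so risks in the source population cannot be estimated directly — relative risk is not valid here. The odds ratio is the appropriate measure.
OR = (a·d)/(b·c) = (49 × 435) / (1312 × 53) = 21315 / 69536 = 0.30653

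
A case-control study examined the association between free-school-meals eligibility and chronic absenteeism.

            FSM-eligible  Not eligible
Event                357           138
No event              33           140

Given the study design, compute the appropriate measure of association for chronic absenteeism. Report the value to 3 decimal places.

Reading the table with exposure as columns: a = 357 (FSM-eligible, case), b = 33 (FSM-eligible, non-case), c = 138 (Not eligible, case), d = 140.
This is a case-control study: participants were sampled on outcome status, so risks in the source population cannot be estimated directly — relative risk is not valid here. The odds ratio is the appropriate measure.
OR = (a·d)/(b·c) = (357 × 140) / (33 × 138) = 49980 / 4554 = 10.97497

10.975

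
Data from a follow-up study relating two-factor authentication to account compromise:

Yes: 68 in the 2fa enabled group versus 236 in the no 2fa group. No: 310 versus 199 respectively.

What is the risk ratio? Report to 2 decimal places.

From the description: a = 68, b = 310, c = 236, d = 199.
Risk in exposed = 68/378 = 0.17989; risk in unexposed = 236/435 = 0.54253.
RR = 0.17989 / 0.54253 = 0.33158
The risk is 67% lower among the exposed than among the unexposed.

0.33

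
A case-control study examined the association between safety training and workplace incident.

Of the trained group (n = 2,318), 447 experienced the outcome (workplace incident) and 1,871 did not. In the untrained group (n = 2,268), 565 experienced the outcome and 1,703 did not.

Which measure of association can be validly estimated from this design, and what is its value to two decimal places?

From the description: a = 447, b = 1871, c = 565, d = 1703.
This is a case-control study: participants were sampled on outcome status, so risks in the source population cannot be estimated directly — relative risk is not valid here. The odds ratio is the appropriate measure.
OR = (a·d)/(b·c) = (447 × 1703) / (1871 × 565) = 761241 / 1057115 = 0.72011

0.72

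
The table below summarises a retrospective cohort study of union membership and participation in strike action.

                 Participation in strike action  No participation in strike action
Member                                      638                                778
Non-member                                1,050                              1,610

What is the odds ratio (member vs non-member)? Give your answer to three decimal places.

Cells: a = 638, b = 778, c = 1050, d = 1610.
OR = (a·d)/(b·c) = (638 × 1610) / (778 × 1050) = 1027180 / 816900 = 1.25741
The odds of participation in strike action are about 1.26 times as high in the member group.

1.257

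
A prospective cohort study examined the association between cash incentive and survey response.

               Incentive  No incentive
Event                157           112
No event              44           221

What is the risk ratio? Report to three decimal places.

2.322

Reading the table with exposure as columns: a = 157 (Incentive, case), b = 44 (Incentive, non-case), c = 112 (No incentive, case), d = 221.
Risk in exposed = 157/201 = 0.78109; risk in unexposed = 112/333 = 0.33634.
RR = 0.78109 / 0.33634 = 2.32236
The risk among the exposed is 2.32 times that among the unexposed.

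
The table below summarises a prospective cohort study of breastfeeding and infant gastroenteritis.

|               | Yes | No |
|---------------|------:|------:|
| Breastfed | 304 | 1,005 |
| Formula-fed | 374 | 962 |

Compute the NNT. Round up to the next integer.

Risk in treated group = 304/1309 = 0.23224; risk in control = 374/1336 = 0.27994.
Absolute risk reduction = 0.27994 − 0.23224 = 0.04770
NNT = 1 / ARR = 1 / 0.04770 = 20.964 → round up → 21

21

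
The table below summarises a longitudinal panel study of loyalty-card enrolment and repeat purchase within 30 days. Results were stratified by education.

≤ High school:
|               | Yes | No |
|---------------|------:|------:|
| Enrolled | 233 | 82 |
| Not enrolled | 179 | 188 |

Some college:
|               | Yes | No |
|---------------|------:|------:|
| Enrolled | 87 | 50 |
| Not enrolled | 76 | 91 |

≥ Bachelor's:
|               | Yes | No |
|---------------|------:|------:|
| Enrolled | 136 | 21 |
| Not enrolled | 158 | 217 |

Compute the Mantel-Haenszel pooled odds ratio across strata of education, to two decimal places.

3.62

OR_MH = Σ(aᵢdᵢ/nᵢ) / Σ(bᵢcᵢ/nᵢ), where nᵢ is the stratum total.
Stratum 1 (≤ High school): n = 682; a·d/n = 233·188/682 = 64.2287; b·c/n = 82·179/682 = 21.5220
Stratum 2 (Some college): n = 304; a·d/n = 87·91/304 = 26.0428; b·c/n = 50·76/304 = 12.5000
Stratum 3 (≥ Bachelor's): n = 532; a·d/n = 136·217/532 = 55.4737; b·c/n = 21·158/532 = 6.2368
OR_MH = (64.2287 + 26.0428 + 55.4737) / (21.5220 + 12.5000 + 6.2368) = 145.7452 / 40.2588 = 3.62020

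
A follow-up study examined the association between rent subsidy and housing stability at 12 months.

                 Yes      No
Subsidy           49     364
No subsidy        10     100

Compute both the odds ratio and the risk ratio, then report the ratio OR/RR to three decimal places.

1.031

Cells: a = 49, b = 364, c = 10, d = 100.
OR = (49·100)/(364·10) = 4900/3640 = 1.34615
Risk in exposed = 49/413 = 0.11864; risk in unexposed = 10/110 = 0.09091; RR = 1.30508
OR/RR = 1.34615 / 1.30508 = 1.03147
The outcome is not rare, so the OR lies further from 1 than the RR.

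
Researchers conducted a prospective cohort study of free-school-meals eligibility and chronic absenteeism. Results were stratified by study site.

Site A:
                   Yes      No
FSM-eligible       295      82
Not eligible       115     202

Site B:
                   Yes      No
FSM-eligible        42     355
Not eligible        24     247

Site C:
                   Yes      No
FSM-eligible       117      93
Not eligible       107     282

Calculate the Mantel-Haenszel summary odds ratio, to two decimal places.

OR_MH = Σ(aᵢdᵢ/nᵢ) / Σ(bᵢcᵢ/nᵢ), where nᵢ is the stratum total.
Stratum 1 (Site A): n = 694; a·d/n = 295·202/694 = 85.8646; b·c/n = 82·115/694 = 13.5879
Stratum 2 (Site B): n = 668; a·d/n = 42·247/668 = 15.5299; b·c/n = 355·24/668 = 12.7545
Stratum 3 (Site C): n = 599; a·d/n = 117·282/599 = 55.0818; b·c/n = 93·107/599 = 16.6127
OR_MH = (85.8646 + 15.5299 + 55.0818) / (13.5879 + 12.7545 + 16.6127) = 156.4763 / 42.9551 = 3.64279

3.64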